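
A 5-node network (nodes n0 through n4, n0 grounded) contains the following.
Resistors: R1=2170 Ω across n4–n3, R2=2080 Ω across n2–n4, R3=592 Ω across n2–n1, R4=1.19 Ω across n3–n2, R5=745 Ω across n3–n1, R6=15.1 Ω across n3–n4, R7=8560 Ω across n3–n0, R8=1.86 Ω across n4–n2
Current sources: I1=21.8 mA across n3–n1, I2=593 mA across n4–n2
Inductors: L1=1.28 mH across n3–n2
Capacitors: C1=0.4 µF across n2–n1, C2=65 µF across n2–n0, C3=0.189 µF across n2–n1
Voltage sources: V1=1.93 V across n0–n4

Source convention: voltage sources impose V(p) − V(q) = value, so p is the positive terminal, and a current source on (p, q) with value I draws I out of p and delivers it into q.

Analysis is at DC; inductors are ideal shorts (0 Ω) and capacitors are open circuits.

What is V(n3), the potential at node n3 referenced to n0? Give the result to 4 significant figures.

-0.9493 V

Element admittances at DC:
  Y(R1) = 0.0004608 S between n4,n3
  Y(R2) = 0.0004808 S between n2,n4
  Y(R3) = 0.001689 S between n2,n1
  Y(R4) = 0.8403 S between n3,n2
  I1: injects 0.0218 A into n1 (from n3)
  L1: short n3↔n2 (DC inductor)
  Y(R5) = 0.001342 S between n3,n1
  Y(C1) = 0.000 S between n2,n1
  Y(R6) = 0.06623 S between n3,n4
  Y(C2) = 0.000 S between n2,n0
  Y(C3) = 0.000 S between n2,n1
  Y(R7) = 0.0001168 S between n3,n0
  I2: injects 0.593 A into n2 (from n4)
  Y(R8) = 0.5376 S between n4,n2
  V1: constraint V(n0)−V(n4) = 1.93
Assemble and solve the 6×6 MNA system:
  V(n1)=6.242  V(n2)=-0.9493  V(n3)=-0.9493  V(n4)=-1.930
  i(L1)=-0.07743  i(V1)=-0.0001109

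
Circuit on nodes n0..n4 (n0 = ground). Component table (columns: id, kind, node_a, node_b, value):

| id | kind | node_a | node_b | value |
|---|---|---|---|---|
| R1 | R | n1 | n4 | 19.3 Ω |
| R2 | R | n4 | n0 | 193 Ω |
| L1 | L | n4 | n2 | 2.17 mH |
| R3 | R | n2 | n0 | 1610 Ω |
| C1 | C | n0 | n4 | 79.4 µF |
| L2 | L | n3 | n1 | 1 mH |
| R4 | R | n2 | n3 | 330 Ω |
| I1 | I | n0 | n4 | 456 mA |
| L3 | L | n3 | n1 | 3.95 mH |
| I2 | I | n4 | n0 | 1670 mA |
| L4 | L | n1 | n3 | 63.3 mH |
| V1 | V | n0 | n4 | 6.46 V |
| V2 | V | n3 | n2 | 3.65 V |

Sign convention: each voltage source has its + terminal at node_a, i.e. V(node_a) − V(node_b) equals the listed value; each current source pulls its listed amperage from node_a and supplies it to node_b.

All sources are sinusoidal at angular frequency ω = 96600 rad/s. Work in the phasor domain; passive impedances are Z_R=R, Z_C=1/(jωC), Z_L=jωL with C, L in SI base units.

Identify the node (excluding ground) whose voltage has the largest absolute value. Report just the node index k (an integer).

2

Apply KCL at each of the 4 non-ground nodes and solve the resulting linear system.
Node n1: branches {R1, L2, L3, L4} → V_1 = -6.364-0.2413j
Node n2: branches {L1, R3, R4, V2} → V_2 = -9.062+0.1374j
Node n3: branches {L2, R4, L3, L4, V2} → V_3 = -5.412+0.1374j
Node n4: branches {R1, R2, L1, C1, I1, I2, V1} → V_4 = -6.460+0.000j
Source currents: i(V1)=1.175-49.55j, i(V2)=-0.01603+0.01250j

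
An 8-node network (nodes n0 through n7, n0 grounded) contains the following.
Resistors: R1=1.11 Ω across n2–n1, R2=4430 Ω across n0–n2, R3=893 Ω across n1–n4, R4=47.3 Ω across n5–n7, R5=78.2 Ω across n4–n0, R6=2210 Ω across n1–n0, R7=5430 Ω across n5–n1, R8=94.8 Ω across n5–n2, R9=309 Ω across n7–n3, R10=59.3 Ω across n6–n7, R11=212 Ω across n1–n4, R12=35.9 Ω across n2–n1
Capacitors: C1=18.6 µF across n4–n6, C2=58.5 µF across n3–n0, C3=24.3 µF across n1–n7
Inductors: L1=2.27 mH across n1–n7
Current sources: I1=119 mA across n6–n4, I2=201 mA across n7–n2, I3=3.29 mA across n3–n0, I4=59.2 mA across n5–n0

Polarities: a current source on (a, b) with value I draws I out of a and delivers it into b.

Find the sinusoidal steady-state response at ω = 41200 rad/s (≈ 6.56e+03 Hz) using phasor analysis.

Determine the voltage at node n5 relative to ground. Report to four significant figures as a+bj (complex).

MNA unknowns: 7 node voltages V₁..V_7
R1: Y=0.9009+0.000j on G[2,1]
R2: Y=0.0002257+0.000j on G[0,2]
R3: Y=0.001120+0.000j on G[1,4]
C1: Y=0.000+0.7663j on G[4,6]
R4: Y=0.02114+0.000j on G[5,7]
C2: Y=0.000+2.410j on G[3,0]
R5: Y=0.01279+0.000j on G[4,0]
R6: Y=0.0004525+0.000j on G[1,0]
R7: Y=0.0001842+0.000j on G[5,1]
L1: Y=0.000-0.01069j on G[1,7]
I1: z[6]−=0.119, z[4]+=0.119
R8: Y=0.01055+0.000j on G[5,2]
R9: Y=0.003236+0.000j on G[7,3]
C3: Y=0.000+1.001j on G[1,7]
R10: Y=0.01686+0.000j on G[6,7]
R11: Y=0.004717+0.000j on G[1,4]
R12: Y=0.02786+0.000j on G[2,1]
I2: z[7]−=0.201, z[2]+=0.201
I3: z[3]−=0.00329, z[0]+=0.00329
I4: z[5]−=0.0592, z[0]+=0.0592
solve → V1=-4.897-0.05061j, V2=-4.703-0.04914j, V3=0.0001834+0.007943j, V4=-3.133-0.03190j, V5=-6.691+0.07930j, V6=-3.134+0.1622j, V7=-4.899+0.1445j

-6.691+0.07930j V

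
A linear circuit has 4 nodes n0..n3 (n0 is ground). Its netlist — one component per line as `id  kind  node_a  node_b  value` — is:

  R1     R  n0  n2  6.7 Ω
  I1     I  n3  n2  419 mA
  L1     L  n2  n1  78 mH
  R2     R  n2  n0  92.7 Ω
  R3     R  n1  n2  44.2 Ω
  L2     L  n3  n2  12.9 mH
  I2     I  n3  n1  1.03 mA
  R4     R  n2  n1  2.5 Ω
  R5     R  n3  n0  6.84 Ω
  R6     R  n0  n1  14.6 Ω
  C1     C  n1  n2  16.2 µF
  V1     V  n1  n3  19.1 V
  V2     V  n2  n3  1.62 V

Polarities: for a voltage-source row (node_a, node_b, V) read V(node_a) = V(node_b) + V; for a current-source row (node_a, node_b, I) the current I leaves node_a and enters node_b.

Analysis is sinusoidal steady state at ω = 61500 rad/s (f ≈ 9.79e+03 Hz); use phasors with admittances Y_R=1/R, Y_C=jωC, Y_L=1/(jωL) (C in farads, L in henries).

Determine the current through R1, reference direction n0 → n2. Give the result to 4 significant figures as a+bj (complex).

MNA unknowns: 3 node voltages V₁..V_3 plus 2 source currents (V1, V2)
R1: Y=0.1493+0.000j on G[0,2]
I1: z[3]−=0.419, z[2]+=0.419
L1: Y=0.000-0.0002085j on G[2,1]
R2: Y=0.01079+0.000j on G[2,0]
R3: Y=0.02262+0.000j on G[1,2]
L2: Y=0.000-0.001260j on G[3,2]
I2: z[3]−=0.00103, z[1]+=0.00103
R4: Y=0.4000+0.000j on G[2,1]
R5: Y=0.1462+0.000j on G[3,0]
R6: Y=0.06849+0.000j on G[0,1]
C1: Y=0.000+0.9963j on G[1,2]
V1: row V1−V3=19.1, i_V1 at 1,3
V2: row V2−V3=1.62, i_V2 at 2,3
solve → V1=14.92+0.000j, V2=-2.563+0.000j, V3=-4.183+0.000j
aux → i_V1=-8.408-17.41j, i_V2=8.217+17.41j

0.3825+0.000j A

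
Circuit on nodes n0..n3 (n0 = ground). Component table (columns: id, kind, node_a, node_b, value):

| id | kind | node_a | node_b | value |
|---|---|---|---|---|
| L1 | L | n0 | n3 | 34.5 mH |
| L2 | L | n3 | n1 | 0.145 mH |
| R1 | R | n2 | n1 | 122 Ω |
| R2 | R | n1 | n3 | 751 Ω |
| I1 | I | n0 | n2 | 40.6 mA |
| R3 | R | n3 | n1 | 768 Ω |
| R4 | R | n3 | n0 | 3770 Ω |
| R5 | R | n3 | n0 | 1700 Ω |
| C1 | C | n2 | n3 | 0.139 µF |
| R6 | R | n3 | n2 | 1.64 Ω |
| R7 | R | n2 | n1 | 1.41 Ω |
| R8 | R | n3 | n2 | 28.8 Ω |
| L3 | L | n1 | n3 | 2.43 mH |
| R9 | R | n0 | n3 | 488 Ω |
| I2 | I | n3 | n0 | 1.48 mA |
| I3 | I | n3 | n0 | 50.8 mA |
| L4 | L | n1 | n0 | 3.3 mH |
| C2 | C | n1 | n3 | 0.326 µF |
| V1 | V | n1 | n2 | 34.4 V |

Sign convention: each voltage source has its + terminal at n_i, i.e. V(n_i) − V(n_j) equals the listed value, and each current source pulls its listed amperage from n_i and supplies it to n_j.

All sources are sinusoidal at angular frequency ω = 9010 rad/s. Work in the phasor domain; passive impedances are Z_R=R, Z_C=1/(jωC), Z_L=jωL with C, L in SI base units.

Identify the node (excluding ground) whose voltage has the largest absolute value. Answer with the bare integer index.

2

MNA unknowns: 3 node voltages V₁..V_3 plus 1 source current (V1)
L1: Y=0.000-0.003217j on G[0,3]
L2: Y=0.000-0.7654j on G[3,1]
R1: Y=0.008197+0.000j on G[2,1]
R2: Y=0.001332+0.000j on G[1,3]
I1: z[0]−=0.0406, z[2]+=0.0406
R3: Y=0.001302+0.000j on G[3,1]
R4: Y=0.0002653+0.000j on G[3,0]
R5: Y=0.0005882+0.000j on G[3,0]
C1: Y=0.000+0.001252j on G[2,3]
R6: Y=0.6098+0.000j on G[3,2]
R7: Y=0.7092+0.000j on G[2,1]
R8: Y=0.03472+0.000j on G[3,2]
L3: Y=0.000-0.04567j on G[1,3]
R9: Y=0.002049+0.000j on G[0,3]
I2: z[3]−=0.00148, z[0]+=0.00148
I3: z[3]−=0.0508, z[0]+=0.0508
L4: Y=0.000-0.03363j on G[1,0]
C2: Y=0.000+0.002937j on G[1,3]
V1: row V1−V2=34.4, i_V1 at 1,2
solve → V1=0.02157+2.193j, V2=-34.38+2.193j, V3=-13.33-14.53j
aux → i_V1=-38.30+10.75j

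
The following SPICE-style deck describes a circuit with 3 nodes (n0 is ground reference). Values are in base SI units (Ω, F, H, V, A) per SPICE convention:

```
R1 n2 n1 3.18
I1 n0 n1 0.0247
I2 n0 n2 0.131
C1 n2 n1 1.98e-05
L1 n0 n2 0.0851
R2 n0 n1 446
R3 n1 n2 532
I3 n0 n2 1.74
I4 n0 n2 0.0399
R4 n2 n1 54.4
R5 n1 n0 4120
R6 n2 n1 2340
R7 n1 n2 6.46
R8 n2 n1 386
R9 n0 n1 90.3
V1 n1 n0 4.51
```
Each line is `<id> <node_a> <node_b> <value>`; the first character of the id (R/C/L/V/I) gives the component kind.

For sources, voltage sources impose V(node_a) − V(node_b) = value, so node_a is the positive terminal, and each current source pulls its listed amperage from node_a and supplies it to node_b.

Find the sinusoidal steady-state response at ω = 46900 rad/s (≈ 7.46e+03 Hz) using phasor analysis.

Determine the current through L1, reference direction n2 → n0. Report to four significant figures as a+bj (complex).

-0.0004023-0.001344j A

Element admittances at ω=46900 rad/s:
  Y(R1) = 0.3145+0.000j S between n2,n1
  I1: injects 0.0247 A into n1 (from n0)
  I2: injects 0.131 A into n2 (from n0)
  Y(C1) = 0.000+0.9286j S between n2,n1
  Y(L1) = 0.000-0.0002506j S between n0,n2
  Y(R2) = 0.002242+0.000j S between n0,n1
  Y(R3) = 0.001880+0.000j S between n1,n2
  I3: injects 1.74 A into n2 (from n0)
  I4: injects 0.0399 A into n2 (from n0)
  Y(R4) = 0.01838+0.000j S between n2,n1
  Y(R5) = 0.0002427+0.000j S between n1,n0
  Y(R6) = 0.0004274+0.000j S between n2,n1
  Y(R7) = 0.1548+0.000j S between n1,n2
  Y(R8) = 0.002591+0.000j S between n2,n1
  Y(R9) = 0.01107+0.000j S between n0,n1
  V1: constraint V(n1)−V(n0) = 4.51
Assemble and solve the 3×3 MNA system:
  V(n1)=4.510+0.000j  V(n2)=5.363-1.606j
  i(V1)=1.875+0.001344j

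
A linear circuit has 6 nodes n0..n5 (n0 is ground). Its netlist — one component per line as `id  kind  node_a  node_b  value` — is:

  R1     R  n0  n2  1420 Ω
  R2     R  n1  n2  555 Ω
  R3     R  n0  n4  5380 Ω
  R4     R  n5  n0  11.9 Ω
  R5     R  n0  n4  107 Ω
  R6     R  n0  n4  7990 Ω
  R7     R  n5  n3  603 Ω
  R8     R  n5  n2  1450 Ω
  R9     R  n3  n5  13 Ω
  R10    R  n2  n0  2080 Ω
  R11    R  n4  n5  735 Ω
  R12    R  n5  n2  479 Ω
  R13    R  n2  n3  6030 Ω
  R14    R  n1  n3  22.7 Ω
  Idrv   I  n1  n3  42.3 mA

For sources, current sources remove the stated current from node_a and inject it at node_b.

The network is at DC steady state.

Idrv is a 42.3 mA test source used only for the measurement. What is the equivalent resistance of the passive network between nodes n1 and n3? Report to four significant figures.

Apply KCL at each of the 5 non-ground nodes and solve the resulting linear system.
Node n1: branches {R2, R14, Idrv} → V_1 = -0.9161
Node n2: branches {R1, R2, R8, R10, R12, R13} → V_2 = -0.2761
Node n3: branches {R7, R9, R13, R14, Idrv} → V_3 = 0.01789
Node n4: branches {R3, R5, R6, R11} → V_4 = 0.0004740
Node n5: branches {R4, R7, R8, R9, R11, R12} → V_5 = 0.003838

R_eq = 22.08 Ω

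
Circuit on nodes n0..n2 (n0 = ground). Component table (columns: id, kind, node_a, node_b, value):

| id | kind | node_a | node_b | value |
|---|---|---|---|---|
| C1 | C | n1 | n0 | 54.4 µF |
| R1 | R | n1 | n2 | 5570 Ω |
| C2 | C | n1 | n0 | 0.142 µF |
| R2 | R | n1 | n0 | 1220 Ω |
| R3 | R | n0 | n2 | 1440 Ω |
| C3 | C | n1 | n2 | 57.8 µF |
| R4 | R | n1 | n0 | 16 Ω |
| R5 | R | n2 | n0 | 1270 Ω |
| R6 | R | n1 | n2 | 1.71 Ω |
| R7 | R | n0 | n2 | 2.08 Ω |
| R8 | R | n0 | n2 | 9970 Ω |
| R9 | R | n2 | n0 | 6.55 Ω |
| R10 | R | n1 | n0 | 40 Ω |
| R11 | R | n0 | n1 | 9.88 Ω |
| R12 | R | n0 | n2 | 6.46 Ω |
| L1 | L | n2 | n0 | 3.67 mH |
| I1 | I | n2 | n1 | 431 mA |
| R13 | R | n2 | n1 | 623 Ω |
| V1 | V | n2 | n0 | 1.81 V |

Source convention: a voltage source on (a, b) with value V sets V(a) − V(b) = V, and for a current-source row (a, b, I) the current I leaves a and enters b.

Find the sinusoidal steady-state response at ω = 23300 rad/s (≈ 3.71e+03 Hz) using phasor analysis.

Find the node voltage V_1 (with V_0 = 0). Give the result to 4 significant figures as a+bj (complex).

Apply KCL at each of the 2 non-ground nodes and solve the resulting linear system.
Node n1: branches {C1, R1, C2, R2, C3, R4, R6, R10, R11, I1, R13} → V_1 = 1.011-0.2704j
Node n2: branches {R1, R3, C3, R5, R6, R7, R8, R9, R12, L1, I1, R13, V1} → V_2 = 1.810+0.000j
Source currents: i(V1)=-1.965-1.213j

1.011-0.2704j V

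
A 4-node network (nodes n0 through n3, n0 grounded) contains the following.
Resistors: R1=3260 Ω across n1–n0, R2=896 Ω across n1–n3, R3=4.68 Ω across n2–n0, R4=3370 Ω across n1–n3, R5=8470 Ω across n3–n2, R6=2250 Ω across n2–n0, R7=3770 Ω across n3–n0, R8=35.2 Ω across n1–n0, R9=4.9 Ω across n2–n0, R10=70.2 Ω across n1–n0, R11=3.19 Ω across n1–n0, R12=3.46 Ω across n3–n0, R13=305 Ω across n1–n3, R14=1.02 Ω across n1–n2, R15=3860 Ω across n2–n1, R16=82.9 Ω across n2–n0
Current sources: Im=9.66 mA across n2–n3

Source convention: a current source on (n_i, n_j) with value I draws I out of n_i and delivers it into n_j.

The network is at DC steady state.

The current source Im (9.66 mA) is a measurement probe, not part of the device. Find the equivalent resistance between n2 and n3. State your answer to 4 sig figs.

R_eq = 4.806 Ω

Apply KCL at each of the 3 non-ground nodes and solve the resulting linear system.
Node n1: branches {R1, R2, R4, R8, R10, R11, R13, R14, R15} → V_1 = -0.009932
Node n2: branches {R3, R5, R6, R9, R14, R15, R16, Im} → V_2 = -0.01375
Node n3: branches {R2, R4, R5, R7, R12, R13, Im} → V_3 = 0.03268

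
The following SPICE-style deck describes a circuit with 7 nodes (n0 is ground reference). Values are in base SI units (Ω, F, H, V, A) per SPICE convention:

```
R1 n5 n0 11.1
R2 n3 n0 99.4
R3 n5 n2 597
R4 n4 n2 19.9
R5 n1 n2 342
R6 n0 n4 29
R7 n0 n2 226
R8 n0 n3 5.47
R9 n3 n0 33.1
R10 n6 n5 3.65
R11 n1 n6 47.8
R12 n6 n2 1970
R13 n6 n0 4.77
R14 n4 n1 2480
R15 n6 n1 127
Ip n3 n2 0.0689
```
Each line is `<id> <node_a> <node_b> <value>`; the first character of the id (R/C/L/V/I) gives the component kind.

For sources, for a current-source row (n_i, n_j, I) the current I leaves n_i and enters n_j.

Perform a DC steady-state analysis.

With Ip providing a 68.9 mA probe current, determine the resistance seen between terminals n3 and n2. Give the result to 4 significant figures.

MNA unknowns: 6 node voltages V₁..V_6
R1: Y=0.09009 on G[5,0]
R2: Y=0.01006 on G[3,0]
R3: Y=0.001675 on G[5,2]
R4: Y=0.05025 on G[4,2]
R5: Y=0.002924 on G[1,2]
R6: Y=0.03448 on G[0,4]
R7: Y=0.004425 on G[0,2]
R8: Y=0.1828 on G[0,3]
R9: Y=0.03021 on G[3,0]
R10: Y=0.2740 on G[6,5]
R11: Y=0.02092 on G[1,6]
R12: Y=0.0005076 on G[6,2]
R13: Y=0.2096 on G[6,0]
R14: Y=0.0004032 on G[4,1]
R15: Y=0.007874 on G[6,1]
Ip: z[3]−=0.0689, z[2]+=0.0689
solve → V1=0.2620, V2=2.318, V3=-0.3088, V4=1.369, V5=0.03893, V6=0.03780

R_eq = 38.12 Ω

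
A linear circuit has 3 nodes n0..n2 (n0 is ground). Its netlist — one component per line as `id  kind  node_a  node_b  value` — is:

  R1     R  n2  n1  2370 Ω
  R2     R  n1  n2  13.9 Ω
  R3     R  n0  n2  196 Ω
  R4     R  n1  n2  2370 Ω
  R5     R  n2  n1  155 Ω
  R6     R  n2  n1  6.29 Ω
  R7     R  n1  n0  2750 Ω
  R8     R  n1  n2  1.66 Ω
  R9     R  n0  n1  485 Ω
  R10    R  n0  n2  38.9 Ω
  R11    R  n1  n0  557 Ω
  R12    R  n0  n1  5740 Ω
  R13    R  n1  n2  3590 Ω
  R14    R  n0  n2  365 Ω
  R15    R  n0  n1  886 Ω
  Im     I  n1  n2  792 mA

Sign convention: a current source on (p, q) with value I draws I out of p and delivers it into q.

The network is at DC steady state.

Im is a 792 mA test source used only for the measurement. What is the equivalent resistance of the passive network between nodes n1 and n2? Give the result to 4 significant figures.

R_eq = 1.183 Ω

Apply KCL at each of the 2 non-ground nodes and solve the resulting linear system.
Node n1: branches {R1, R2, R4, R5, R6, R7, R8, R9, R11, R12, R13, R15, Im} → V_1 = -0.8042
Node n2: branches {R1, R2, R3, R4, R5, R6, R8, R10, R13, R14, Im} → V_2 = 0.1324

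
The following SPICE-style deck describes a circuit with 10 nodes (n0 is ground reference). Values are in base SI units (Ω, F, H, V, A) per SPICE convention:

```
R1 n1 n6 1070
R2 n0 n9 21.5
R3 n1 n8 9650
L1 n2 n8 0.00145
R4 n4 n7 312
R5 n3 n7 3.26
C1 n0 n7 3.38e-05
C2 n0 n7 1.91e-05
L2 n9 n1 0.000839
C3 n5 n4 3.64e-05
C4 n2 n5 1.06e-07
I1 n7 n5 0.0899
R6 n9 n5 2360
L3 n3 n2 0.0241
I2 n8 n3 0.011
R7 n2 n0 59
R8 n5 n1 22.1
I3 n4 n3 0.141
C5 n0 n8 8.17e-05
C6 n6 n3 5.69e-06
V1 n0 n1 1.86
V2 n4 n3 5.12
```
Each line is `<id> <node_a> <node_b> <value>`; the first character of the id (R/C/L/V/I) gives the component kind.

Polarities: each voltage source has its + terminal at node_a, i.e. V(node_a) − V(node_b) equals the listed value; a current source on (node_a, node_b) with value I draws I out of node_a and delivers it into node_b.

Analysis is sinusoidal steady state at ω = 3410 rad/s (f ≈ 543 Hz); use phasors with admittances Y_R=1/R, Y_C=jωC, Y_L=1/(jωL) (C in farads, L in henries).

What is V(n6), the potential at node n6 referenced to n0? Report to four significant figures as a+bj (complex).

MNA unknowns: 9 node voltages V₁..V_9 plus 2 source currents (V1, V2)
R1: Y=0.0009346+0.000j on G[1,6]
R2: Y=0.04651+0.000j on G[0,9]
R3: Y=0.0001036+0.000j on G[1,8]
L1: Y=0.000-0.2022j on G[2,8]
R4: Y=0.003205+0.000j on G[4,7]
R5: Y=0.3067+0.000j on G[3,7]
C1: Y=0.000+0.1153j on G[0,7]
C2: Y=0.000+0.06513j on G[0,7]
L2: Y=0.000-0.3495j on G[9,1]
C3: Y=0.000+0.1241j on G[5,4]
C4: Y=0.000+0.0003615j on G[2,5]
I1: z[7]−=0.0899, z[5]+=0.0899
R6: Y=0.0004237+0.000j on G[9,5]
L3: Y=0.000-0.01217j on G[3,2]
I2: z[8]−=0.011, z[3]+=0.011
R7: Y=0.01695+0.000j on G[2,0]
R8: Y=0.04525+0.000j on G[5,1]
I3: z[4]−=0.141, z[3]+=0.141
C5: Y=0.000+0.2786j on G[0,8]
C6: Y=0.000+0.01940j on G[6,3]
V1: row V0−V1=1.86, i_V1 at 0,1
V2: row V4−V3=5.12, i_V2 at 4,3
solve → V1=-1.860+0.000j, V2=-0.01853+0.05409j, V3=-1.121+0.9307j, V4=3.999+0.9307j, V5=3.228+2.072j, V6=-1.168+0.9641j, V7=-0.6100+1.286j, V8=0.04908+0.003396j, V9=-1.829+0.2495j
aux → i_V1=-0.3183-0.08385j, i_V2=-0.2975-0.09459j

-1.168+0.9641j V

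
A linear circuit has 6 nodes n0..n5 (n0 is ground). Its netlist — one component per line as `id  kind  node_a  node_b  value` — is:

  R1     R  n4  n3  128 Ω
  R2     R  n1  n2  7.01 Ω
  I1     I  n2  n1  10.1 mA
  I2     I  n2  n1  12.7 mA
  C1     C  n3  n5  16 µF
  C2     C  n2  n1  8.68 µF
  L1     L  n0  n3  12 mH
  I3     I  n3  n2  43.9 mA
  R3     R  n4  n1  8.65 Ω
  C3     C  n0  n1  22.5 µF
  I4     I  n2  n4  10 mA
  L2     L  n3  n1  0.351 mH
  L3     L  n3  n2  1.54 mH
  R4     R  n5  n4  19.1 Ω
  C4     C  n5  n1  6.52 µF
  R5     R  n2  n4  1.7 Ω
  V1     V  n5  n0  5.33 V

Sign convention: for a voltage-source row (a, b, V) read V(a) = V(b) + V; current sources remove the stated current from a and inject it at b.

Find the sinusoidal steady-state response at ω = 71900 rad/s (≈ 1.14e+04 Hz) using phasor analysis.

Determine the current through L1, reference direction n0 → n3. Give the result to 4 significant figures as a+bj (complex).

MNA unknowns: 5 node voltages V₁..V_5 plus 1 source current (V1)
R1: Y=0.007812+0.000j on G[4,3]
R2: Y=0.1427+0.000j on G[1,2]
I1: z[2]−=0.0101, z[1]+=0.0101
I2: z[2]−=0.0127, z[1]+=0.0127
C1: Y=0.000+1.150j on G[3,5]
C2: Y=0.000+0.6241j on G[2,1]
L1: Y=0.000-0.001159j on G[0,3]
I3: z[3]−=0.0439, z[2]+=0.0439
R3: Y=0.1156+0.000j on G[4,1]
C3: Y=0.000+1.618j on G[0,1]
I4: z[2]−=0.01, z[4]+=0.01
L2: Y=0.000-0.03962j on G[3,1]
L3: Y=0.000-0.009031j on G[3,2]
R4: Y=0.05236+0.000j on G[5,4]
C4: Y=0.000+0.4688j on G[5,1]
R5: Y=0.5882+0.000j on G[2,4]
V1: row V5−V0=5.33, i_V1 at 5,0
solve → V1=1.106-0.1379j, V2=1.194-0.4518j, V3=5.518+0.07693j, V4=1.521-0.3679j, V5=5.330+0.000j
aux → i_V1=-0.2232-1.783j

-8.917e-05+0.006396j A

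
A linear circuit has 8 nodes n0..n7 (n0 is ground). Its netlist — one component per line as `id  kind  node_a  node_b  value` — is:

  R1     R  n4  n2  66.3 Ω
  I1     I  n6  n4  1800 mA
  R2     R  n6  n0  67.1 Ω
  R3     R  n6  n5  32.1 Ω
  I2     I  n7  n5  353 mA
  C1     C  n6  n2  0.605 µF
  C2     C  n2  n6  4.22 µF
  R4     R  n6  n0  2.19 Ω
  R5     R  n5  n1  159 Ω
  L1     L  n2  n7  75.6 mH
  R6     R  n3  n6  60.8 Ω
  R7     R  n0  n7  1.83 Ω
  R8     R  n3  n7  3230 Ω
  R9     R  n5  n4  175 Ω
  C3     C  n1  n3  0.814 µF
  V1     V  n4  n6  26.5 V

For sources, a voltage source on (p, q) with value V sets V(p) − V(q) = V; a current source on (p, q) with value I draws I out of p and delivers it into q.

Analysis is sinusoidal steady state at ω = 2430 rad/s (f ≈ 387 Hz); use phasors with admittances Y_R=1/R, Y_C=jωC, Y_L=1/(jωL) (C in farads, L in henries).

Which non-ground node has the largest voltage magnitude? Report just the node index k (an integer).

MNA unknowns: 7 node voltages V₁..V_7 plus 1 source current (V1)
R1: Y=0.01508+0.000j on G[4,2]
I1: z[6]−=1.8, z[4]+=1.8
R2: Y=0.01490+0.000j on G[6,0]
R3: Y=0.03115+0.000j on G[6,5]
I2: z[7]−=0.353, z[5]+=0.353
C1: Y=0.000+0.001470j on G[6,2]
C2: Y=0.000+0.01025j on G[2,6]
R4: Y=0.4566+0.000j on G[6,0]
R5: Y=0.006289+0.000j on G[5,1]
L1: Y=0.000-0.005443j on G[2,7]
R6: Y=0.01645+0.000j on G[3,6]
R7: Y=0.5464+0.000j on G[0,7]
R8: Y=0.0003096+0.000j on G[3,7]
R9: Y=0.005714+0.000j on G[5,4]
C3: Y=0.000+0.001978j on G[1,3]
V1: row V4−V6=26.5, i_V1 at 4,6
solve → V1=12.54-3.806j, V2=23.47-8.577j, V3=1.450+1.578j, V4=27.34+0.2781j, V5=14.24-0.3171j, V6=0.8435+0.2781j, V7=-0.7278-0.2400j
aux → i_V1=1.667-0.1370j

4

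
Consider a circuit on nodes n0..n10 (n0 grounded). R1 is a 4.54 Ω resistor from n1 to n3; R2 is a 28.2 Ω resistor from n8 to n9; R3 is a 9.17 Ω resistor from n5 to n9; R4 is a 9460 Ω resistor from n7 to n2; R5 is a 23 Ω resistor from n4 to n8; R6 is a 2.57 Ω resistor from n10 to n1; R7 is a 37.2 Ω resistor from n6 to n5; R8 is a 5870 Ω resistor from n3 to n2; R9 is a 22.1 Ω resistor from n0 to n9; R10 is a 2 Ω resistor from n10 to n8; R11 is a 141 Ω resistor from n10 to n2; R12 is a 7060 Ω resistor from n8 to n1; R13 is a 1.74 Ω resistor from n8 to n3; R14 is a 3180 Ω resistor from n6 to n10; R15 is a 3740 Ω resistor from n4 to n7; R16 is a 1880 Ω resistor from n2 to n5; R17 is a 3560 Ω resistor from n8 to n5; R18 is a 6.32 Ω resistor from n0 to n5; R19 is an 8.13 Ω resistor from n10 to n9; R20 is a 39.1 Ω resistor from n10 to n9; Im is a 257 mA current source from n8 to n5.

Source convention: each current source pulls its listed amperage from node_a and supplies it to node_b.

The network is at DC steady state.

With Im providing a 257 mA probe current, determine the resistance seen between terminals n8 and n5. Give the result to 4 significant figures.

MNA unknowns: 10 node voltages V₁..V_10
R1: Y=0.2203 on G[1,3]
R2: Y=0.03546 on G[8,9]
R3: Y=0.1091 on G[5,9]
R4: Y=0.0001057 on G[7,2]
R5: Y=0.04348 on G[4,8]
R6: Y=0.3891 on G[10,1]
R7: Y=0.02688 on G[6,5]
R8: Y=0.0001704 on G[3,2]
R9: Y=0.04525 on G[0,9]
R10: Y=0.5000 on G[10,8]
R11: Y=0.007092 on G[10,2]
R12: Y=0.0001416 on G[8,1]
R13: Y=0.5747 on G[8,3]
R14: Y=0.0003145 on G[6,10]
R15: Y=0.0002674 on G[4,7]
R16: Y=0.0005319 on G[2,5]
R17: Y=0.0002809 on G[8,5]
R18: Y=0.1582 on G[0,5]
R19: Y=0.1230 on G[10,9]
R20: Y=0.02558 on G[10,9]
Im: z[8]−=0.257, z[5]+=0.257
solve → V1=-2.776, V2=-2.484, V3=-2.942, V4=-3.004, V5=0.3909, V6=0.3554, V7=-2.857, V8=-3.005, V9=-1.367, V10=-2.683

R_eq = 13.21 Ω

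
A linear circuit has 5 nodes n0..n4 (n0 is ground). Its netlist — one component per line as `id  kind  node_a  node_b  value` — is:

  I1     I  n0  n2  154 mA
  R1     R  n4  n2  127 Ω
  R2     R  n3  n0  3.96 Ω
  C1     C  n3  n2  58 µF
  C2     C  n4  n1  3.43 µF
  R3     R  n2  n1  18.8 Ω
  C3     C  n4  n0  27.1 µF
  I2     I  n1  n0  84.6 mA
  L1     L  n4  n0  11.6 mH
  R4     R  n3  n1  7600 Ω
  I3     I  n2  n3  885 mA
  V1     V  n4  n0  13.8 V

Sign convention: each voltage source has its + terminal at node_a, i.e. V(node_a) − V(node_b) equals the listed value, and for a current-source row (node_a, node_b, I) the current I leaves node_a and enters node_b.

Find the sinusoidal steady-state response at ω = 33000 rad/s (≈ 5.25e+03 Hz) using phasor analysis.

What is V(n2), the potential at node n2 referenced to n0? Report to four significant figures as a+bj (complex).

Apply KCL at each of the 4 non-ground nodes and solve the resulting linear system.
Node n1: branches {C2, R3, I2, R4} → V_1 = 11.89+4.962j
Node n2: branches {I1, R1, C1, R3, I3} → V_2 = 2.946+0.9148j
Node n3: branches {R2, C1, R4, I3} → V_3 = 2.838+0.8262j
Node n4: branches {R1, C2, C3, L1, V1} → V_4 = 13.80+0.000j
Source currents: i(V1)=-0.6472-12.51j

2.946+0.9148j V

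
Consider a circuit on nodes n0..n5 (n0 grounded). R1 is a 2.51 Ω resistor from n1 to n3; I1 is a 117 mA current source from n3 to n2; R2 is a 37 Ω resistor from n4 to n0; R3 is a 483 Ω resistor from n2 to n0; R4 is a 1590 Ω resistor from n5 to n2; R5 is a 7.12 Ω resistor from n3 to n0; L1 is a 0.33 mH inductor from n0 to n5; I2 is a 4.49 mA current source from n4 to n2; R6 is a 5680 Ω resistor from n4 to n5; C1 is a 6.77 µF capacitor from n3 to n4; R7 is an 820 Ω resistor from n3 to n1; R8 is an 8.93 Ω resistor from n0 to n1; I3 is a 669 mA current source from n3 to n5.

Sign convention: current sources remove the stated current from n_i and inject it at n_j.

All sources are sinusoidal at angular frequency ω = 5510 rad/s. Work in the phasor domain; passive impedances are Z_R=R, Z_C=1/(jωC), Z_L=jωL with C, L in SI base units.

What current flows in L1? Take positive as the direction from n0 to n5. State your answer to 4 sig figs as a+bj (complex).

-0.6969+0.001070j A

Element admittances at ω=5510 rad/s:
  Y(R1) = 0.3984+0.000j S between n1,n3
  I1: injects 0.117 A into n2 (from n3)
  Y(R2) = 0.02703+0.000j S between n4,n0
  Y(R3) = 0.002070+0.000j S between n2,n0
  Y(R4) = 0.0006289+0.000j S between n5,n2
  Y(R5) = 0.1404+0.000j S between n3,n0
  Y(L1) = 0.000-0.5500j S between n0,n5
  I2: injects 0.00449 A into n2 (from n4)
  Y(R6) = 0.0001761+0.000j S between n4,n5
  Y(C1) = 0.000+0.03730j S between n3,n4
  Y(R7) = 0.001220+0.000j S between n3,n1
  Y(R8) = 0.1120+0.000j S between n0,n1
  I3: injects 0.669 A into n5 (from n3)
Assemble and solve the 5×5 MNA system:
  V(n1)=-2.502+0.1256j  V(n2)=45.01+0.2953j  V(n3)=-3.203+0.1607j  V(n4)=-2.221-1.339j  V(n5)=0.001946+1.267j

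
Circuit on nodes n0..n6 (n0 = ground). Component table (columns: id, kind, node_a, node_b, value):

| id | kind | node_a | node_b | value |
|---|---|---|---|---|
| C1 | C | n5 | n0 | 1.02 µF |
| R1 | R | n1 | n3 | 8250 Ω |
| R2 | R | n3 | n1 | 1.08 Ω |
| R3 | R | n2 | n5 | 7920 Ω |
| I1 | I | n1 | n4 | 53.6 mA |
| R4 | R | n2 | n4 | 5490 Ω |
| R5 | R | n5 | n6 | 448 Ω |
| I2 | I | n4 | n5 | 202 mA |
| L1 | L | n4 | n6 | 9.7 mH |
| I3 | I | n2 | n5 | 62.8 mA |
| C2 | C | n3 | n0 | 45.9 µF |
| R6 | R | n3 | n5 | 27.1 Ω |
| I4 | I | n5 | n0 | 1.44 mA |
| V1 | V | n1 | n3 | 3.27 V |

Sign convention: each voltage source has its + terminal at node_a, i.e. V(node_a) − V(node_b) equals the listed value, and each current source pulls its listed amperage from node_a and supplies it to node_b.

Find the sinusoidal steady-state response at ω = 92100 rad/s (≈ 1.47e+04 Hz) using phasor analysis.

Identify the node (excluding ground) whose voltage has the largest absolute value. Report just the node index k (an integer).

2

Apply KCL at each of the 6 non-ground nodes and solve the resulting linear system.
Node n1: branches {R1, R2, I1, V1} → V_1 = 3.266+0.01097j
Node n2: branches {R3, R4, I3} → V_2 = -256.8-91.74j
Node n3: branches {R1, R2, C2, R6, V1} → V_3 = -0.004269+0.01097j
Node n4: branches {I1, R4, I2, L1} → V_4 = -90.18-155.0j
Node n5: branches {C1, R3, R5, I2, I3, R6, I4} → V_5 = 0.1921-0.4781j
Node n6: branches {R5, L1} → V_6 = -79.89+4.684j
Source currents: i(V1)=-3.082+0.000j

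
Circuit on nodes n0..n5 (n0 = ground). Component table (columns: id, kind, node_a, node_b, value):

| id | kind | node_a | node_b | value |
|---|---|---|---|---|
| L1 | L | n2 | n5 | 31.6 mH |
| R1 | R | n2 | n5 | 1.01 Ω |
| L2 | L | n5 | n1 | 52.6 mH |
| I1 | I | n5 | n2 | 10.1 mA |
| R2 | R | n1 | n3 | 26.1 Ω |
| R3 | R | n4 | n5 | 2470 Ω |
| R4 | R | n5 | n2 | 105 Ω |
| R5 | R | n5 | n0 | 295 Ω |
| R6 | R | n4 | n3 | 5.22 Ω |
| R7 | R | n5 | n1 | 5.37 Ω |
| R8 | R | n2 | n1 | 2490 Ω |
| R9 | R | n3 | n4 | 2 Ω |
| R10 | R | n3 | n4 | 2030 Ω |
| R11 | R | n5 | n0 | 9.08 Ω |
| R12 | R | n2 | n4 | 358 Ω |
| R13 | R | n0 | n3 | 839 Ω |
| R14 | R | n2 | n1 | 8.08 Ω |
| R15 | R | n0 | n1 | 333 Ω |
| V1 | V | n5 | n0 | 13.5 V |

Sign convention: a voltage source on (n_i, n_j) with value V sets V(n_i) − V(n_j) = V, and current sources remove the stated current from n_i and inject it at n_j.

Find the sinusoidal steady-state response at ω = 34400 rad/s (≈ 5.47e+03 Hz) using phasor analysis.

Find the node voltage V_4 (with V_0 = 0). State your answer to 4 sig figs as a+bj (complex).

MNA unknowns: 5 node voltages V₁..V_5 plus 1 source current (V1)
L1: Y=0.000-0.0009199j on G[2,5]
R1: Y=0.9901+0.000j on G[2,5]
L2: Y=0.000-0.0005527j on G[5,1]
I1: z[5]−=0.0101, z[2]+=0.0101
R2: Y=0.03831+0.000j on G[1,3]
R3: Y=0.0004049+0.000j on G[4,5]
R4: Y=0.009524+0.000j on G[5,2]
R5: Y=0.003390+0.000j on G[5,0]
R6: Y=0.1916+0.000j on G[4,3]
R7: Y=0.1862+0.000j on G[5,1]
R8: Y=0.0004016+0.000j on G[2,1]
R9: Y=0.5000+0.000j on G[3,4]
R10: Y=0.0004926+0.000j on G[3,4]
R11: Y=0.1101+0.000j on G[5,0]
R12: Y=0.002793+0.000j on G[2,4]
R13: Y=0.001192+0.000j on G[0,3]
R14: Y=0.1238+0.000j on G[2,1]
R15: Y=0.003003+0.000j on G[0,1]
V1: row V5−V0=13.5, i_V1 at 5,0
solve → V1=13.32-0.0003288j, V2=13.49-4.676e-05j, V3=12.96-0.0002981j, V4=12.96-0.0002969j, V5=13.50+0.000j
aux → i_V1=-1.588+1.343e-06j

12.96-0.0002969j V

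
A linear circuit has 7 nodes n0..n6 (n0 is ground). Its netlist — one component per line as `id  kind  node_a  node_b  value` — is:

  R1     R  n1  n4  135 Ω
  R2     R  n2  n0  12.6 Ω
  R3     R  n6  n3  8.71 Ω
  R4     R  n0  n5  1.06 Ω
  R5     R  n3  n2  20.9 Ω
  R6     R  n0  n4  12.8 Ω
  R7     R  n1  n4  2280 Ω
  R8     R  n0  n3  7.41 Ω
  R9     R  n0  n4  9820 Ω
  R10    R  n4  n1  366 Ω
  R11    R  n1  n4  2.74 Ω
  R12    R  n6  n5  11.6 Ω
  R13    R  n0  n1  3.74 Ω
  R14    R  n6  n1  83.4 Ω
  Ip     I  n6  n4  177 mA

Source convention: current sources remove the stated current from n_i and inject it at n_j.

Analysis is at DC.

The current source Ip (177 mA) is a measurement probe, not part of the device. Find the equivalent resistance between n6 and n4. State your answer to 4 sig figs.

R_eq = 10.15 Ω

Element admittances at DC:
  Y(R1) = 0.007407 S between n1,n4
  Y(R2) = 0.07937 S between n2,n0
  Y(R3) = 0.1148 S between n6,n3
  Y(R4) = 0.9434 S between n0,n5
  Y(R5) = 0.04785 S between n3,n2
  Y(R6) = 0.07812 S between n0,n4
  Y(R7) = 0.0004386 S between n1,n4
  Y(R8) = 0.1350 S between n0,n3
  Y(R9) = 0.0001018 S between n0,n4
  Y(R10) = 0.002732 S between n4,n1
  Y(R11) = 0.3650 S between n1,n4
  Y(R12) = 0.08621 S between n6,n5
  Y(R13) = 0.2674 S between n0,n1
  Y(R14) = 0.01199 S between n6,n1
  Ip: injects 0.177 A into n4 (from n6)
Assemble and solve the 6×6 MNA system:
  V(n1)=0.3878  V(n2)=-0.1678  V(n3)=-0.4461  V(n4)=0.7110  V(n5)=-0.09096  V(n6)=-1.086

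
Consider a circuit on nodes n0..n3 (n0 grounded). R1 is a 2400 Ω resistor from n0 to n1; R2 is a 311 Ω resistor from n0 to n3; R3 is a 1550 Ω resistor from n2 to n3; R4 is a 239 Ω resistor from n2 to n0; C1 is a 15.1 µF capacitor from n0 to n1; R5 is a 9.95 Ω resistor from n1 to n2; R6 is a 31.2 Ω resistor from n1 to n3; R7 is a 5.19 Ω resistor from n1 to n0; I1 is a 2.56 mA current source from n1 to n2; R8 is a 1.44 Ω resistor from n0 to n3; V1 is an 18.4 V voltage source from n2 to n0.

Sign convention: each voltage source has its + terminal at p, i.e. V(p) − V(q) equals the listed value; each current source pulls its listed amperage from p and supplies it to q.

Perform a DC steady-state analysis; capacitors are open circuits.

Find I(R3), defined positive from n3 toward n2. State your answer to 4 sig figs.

-0.01170 A

Element admittances at DC:
  Y(R1) = 0.0004167 S between n0,n1
  Y(R2) = 0.003215 S between n0,n3
  Y(R3) = 0.0006452 S between n2,n3
  Y(R4) = 0.004184 S between n2,n0
  Y(C1) = 0.000 S between n0,n1
  Y(R5) = 0.1005 S between n1,n2
  Y(R6) = 0.03205 S between n1,n3
  Y(R7) = 0.1927 S between n1,n0
  I1: injects 0.00256 A into n2 (from n1)
  Y(R8) = 0.6944 S between n0,n3
  V1: constraint V(n2)−V(n0) = 18.4
Assemble and solve the 4×4 MNA system:
  V(n1)=5.697  V(n2)=18.40  V(n3)=0.2663
  i(V1)=-1.363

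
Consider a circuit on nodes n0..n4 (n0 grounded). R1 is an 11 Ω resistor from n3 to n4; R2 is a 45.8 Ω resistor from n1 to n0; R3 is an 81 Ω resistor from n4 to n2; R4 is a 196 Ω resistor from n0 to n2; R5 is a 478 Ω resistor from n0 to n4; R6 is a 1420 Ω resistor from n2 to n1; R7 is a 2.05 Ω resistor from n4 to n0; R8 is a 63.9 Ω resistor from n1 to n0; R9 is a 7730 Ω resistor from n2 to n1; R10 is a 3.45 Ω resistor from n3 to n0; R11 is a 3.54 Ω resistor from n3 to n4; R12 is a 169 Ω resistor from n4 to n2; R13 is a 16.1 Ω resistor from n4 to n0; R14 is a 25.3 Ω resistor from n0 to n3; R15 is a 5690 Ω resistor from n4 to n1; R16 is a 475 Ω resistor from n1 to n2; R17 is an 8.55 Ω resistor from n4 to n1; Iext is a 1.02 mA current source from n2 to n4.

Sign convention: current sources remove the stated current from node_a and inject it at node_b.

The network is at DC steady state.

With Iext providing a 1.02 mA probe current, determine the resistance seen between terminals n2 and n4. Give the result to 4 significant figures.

R_eq = 38.16 Ω

MNA unknowns: 4 node voltages V₁..V_4
R1: Y=0.09091 on G[3,4]
R2: Y=0.02183 on G[1,0]
R3: Y=0.01235 on G[4,2]
R4: Y=0.005102 on G[0,2]
R5: Y=0.002092 on G[0,4]
R6: Y=0.0007042 on G[2,1]
R7: Y=0.4878 on G[4,0]
R8: Y=0.01565 on G[1,0]
R9: Y=0.0001294 on G[2,1]
R10: Y=0.2899 on G[3,0]
R11: Y=0.2825 on G[3,4]
R12: Y=0.005917 on G[4,2]
R13: Y=0.06211 on G[4,0]
R14: Y=0.03953 on G[0,3]
R15: Y=0.0001757 on G[4,1]
R16: Y=0.002105 on G[1,2]
R17: Y=0.1170 on G[4,1]
Iext: z[2]−=0.00102, z[4]+=0.00102
solve → V1=-0.0004998, V2=-0.03863, V3=0.0001577, V4=0.0002968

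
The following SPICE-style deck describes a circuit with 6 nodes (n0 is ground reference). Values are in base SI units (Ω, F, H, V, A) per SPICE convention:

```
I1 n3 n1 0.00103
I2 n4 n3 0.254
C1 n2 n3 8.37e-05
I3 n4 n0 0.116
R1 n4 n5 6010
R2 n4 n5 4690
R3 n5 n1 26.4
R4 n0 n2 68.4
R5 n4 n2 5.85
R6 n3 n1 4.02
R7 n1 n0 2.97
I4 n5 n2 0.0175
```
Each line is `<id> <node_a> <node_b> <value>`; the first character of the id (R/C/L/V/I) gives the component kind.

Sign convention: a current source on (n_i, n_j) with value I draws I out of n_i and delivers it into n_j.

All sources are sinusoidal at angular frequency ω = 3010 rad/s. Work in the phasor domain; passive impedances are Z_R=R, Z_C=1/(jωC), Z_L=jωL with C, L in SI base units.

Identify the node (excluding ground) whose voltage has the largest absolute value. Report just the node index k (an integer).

4

Apply KCL at each of the 5 non-ground nodes and solve the resulting linear system.
Node n1: branches {I1, R3, R6, R7} → V_1 = -0.3124-0.05323j
Node n2: branches {C1, R4, R5, I4} → V_2 = -0.7389+1.226j
Node n3: branches {I1, I2, C1, R6} → V_3 = -0.6659-0.1272j
Node n4: branches {I2, I3, R1, R2, R5} → V_4 = -2.899+1.223j
Node n5: branches {R1, R2, R3, I4} → V_5 = -0.7955-0.04057j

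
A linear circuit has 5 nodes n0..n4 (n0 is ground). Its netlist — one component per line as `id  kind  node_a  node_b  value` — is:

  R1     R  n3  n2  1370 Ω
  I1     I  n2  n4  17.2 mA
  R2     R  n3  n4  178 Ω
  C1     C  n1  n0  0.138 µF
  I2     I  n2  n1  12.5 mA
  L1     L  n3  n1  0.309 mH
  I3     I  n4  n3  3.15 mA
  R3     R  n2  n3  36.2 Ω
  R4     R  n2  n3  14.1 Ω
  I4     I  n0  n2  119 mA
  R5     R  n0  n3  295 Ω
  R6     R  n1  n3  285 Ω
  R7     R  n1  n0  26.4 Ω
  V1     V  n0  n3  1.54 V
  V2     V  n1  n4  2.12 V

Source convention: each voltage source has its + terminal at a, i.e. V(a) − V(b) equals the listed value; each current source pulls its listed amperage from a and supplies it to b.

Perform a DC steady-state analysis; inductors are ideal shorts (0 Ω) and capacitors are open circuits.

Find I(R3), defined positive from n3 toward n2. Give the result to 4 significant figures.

MNA unknowns: 4 node voltages V₁..V_4 plus 3 source currents (L1, V1, V2)
R1: Y=0.0007299 on G[3,2]
I1: z[2]−=0.0172, z[4]+=0.0172
R2: Y=0.005618 on G[3,4]
C1: Y=0.000 on G[1,0]
I2: z[2]−=0.0125, z[1]+=0.0125
L1: row V3−V1=0, i_L1 at 3,1
I3: z[4]−=0.00315, z[3]+=0.00315
R3: Y=0.02762 on G[2,3]
R4: Y=0.07092 on G[2,3]
I4: z[0]−=0.119, z[2]+=0.119
R5: Y=0.003390 on G[0,3]
R6: Y=0.003509 on G[1,3]
R7: Y=0.03788 on G[1,0]
V1: row V0−V3=1.54, i_V1 at 0,3
V2: row V1−V4=2.12, i_V2 at 1,4
solve → V1=-1.540, V2=-0.6405, V3=-1.540, V4=-3.660
aux → i_L1=-0.09679, i_V1=-0.1826, i_V2=-0.02596

-0.02485 A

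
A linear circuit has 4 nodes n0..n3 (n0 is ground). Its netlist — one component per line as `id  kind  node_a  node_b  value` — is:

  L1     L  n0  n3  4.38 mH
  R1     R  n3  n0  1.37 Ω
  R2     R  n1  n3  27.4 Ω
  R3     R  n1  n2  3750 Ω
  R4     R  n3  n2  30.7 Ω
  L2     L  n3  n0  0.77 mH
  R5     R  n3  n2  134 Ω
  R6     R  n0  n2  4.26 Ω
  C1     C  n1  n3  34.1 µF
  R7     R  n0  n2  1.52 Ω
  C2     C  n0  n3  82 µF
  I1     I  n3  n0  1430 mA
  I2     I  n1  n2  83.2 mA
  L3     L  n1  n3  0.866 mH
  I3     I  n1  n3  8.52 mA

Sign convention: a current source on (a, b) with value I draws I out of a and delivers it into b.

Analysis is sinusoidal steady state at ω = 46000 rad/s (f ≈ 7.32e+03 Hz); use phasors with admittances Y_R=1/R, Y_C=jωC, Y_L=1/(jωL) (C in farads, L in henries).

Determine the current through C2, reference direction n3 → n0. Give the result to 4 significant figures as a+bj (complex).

Element admittances at ω=46000 rad/s:
  Y(L1) = 0.000-0.004963j S between n0,n3
  Y(R1) = 0.7299+0.000j S between n3,n0
  Y(R2) = 0.03650+0.000j S between n1,n3
  Y(R3) = 0.0002667+0.000j S between n1,n2
  Y(R4) = 0.03257+0.000j S between n3,n2
  Y(L2) = 0.000-0.02823j S between n3,n0
  Y(R5) = 0.007463+0.000j S between n3,n2
  Y(R6) = 0.2347+0.000j S between n0,n2
  Y(C1) = 0.000+1.569j S between n1,n3
  Y(R7) = 0.6579+0.000j S between n0,n2
  Y(C2) = 0.000+3.772j S between n0,n3
  I1: injects 1.43 A into n0 (from n3)
  I2: injects 0.0832 A into n2 (from n1)
  Y(L3) = 0.000-0.02510j S between n1,n3
  I3: injects 0.00852 A into n3 (from n1)
Assemble and solve the 3×3 MNA system:
  V(n1)=-0.08111+0.4468j  V(n2)=0.08574+0.01675j  V(n3)=-0.07963+0.3874j

-1.461-0.3004j A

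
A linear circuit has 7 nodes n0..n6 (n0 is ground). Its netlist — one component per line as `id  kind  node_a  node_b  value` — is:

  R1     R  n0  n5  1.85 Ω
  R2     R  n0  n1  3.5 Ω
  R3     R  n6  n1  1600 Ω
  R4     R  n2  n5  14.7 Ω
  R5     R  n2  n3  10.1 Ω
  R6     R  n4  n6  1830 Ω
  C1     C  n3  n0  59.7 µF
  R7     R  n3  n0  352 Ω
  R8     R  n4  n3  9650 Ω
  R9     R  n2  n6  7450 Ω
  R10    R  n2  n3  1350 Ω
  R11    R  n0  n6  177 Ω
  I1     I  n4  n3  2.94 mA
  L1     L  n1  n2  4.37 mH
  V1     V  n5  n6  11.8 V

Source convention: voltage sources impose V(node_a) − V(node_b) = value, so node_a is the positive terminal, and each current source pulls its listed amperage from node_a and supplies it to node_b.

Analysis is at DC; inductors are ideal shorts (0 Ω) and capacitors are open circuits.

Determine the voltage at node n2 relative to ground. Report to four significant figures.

0.002145 V

Apply KCL at each of the 6 non-ground nodes and solve the resulting linear system.
Node n1: branches {R2, R3, L1} → V_1 = 0.002145
Node n2: branches {R4, R5, R9, R10, L1} → V_2 = 0.002145
Node n3: branches {R5, C1, R7, R8, R10, I1} → V_3 = 0.01624
Node n4: branches {R6, R8, I1} → V_4 = -14.34
Node n5: branches {R1, R4, V1} → V_5 = 0.1209
Node n6: branches {R3, R6, R9, R11, V1} → V_6 = -11.68
Source currents: i(L1)=-0.007914, i(V1)=-0.07340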